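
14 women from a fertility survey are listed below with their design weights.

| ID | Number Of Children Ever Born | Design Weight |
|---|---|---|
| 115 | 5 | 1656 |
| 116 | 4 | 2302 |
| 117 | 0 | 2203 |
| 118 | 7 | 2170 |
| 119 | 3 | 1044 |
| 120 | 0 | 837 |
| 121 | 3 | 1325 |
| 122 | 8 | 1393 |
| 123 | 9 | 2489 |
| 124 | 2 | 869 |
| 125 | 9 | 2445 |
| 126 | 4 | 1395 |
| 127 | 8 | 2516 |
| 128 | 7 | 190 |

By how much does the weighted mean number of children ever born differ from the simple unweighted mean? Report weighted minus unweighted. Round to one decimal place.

Unweighted sum = 69
Unweighted mean = 69 / 14 = 4.9285714
Weighted sum = 124111
Sum of weights = 22834
Weighted mean = 124111 / 22834 = 5.4353596
Difference (weighted minus unweighted) = 0.50678812

0.5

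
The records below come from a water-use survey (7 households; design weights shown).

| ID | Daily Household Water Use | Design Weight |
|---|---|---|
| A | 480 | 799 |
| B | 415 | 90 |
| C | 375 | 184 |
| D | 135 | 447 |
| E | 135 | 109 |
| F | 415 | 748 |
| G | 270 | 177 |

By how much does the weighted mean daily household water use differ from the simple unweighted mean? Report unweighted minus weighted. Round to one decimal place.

Unweighted sum = 2225
Unweighted mean = 2225 / 7 = 317.85714
Weighted sum = 480×799 + 415×90 + 375×184 + 135×447 + 135×109 + 415×748 + 270×177
  = 383520 + 37350 + 69000 + 60345 + 14715 + 310420 + 47790 = 923140
Sum of weights = 799 + 90 + 184 + 447 + 109 + 748 + 177 = 2554
Weighted mean = 923140 / 2554 = 361.44871
Difference (unweighted minus weighted) = -43.591565

-43.6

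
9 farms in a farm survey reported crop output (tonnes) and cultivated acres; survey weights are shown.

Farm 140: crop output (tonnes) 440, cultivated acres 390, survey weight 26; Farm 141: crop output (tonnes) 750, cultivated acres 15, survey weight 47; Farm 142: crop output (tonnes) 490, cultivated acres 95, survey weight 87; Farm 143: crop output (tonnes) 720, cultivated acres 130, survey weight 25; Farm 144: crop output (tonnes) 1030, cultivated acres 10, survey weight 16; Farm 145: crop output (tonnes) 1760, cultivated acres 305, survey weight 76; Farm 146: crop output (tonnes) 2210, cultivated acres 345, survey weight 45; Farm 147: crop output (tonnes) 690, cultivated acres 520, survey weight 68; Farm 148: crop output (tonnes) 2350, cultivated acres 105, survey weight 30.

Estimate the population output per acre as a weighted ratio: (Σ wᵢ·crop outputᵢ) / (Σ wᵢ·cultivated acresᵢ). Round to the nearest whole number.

Σ wᵢ·y = 474430
Σ wᵢ·x = 390×26 + 15×47 + 95×87 + 130×25 + 10×16 + 305×76 + 345×45 + 520×68 + 105×30
  = 10140 + 705 + 8265 + 3250 + 160 + 23180 + 15525 + 35360 + 3150 = 99735
Ratio = 474430 / 99735 = 4.7569058

5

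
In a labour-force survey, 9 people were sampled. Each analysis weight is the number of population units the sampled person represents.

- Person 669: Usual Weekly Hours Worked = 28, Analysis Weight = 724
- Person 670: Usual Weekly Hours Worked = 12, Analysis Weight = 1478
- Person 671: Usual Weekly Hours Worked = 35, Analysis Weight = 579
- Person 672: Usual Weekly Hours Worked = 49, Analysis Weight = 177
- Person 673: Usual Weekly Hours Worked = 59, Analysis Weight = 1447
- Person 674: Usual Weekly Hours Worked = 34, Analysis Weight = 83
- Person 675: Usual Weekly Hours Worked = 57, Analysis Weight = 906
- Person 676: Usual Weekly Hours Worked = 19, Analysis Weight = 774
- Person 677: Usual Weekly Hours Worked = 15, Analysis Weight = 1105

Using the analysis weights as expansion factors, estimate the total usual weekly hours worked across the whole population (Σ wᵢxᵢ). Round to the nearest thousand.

238000

Weighted total = 28×724 + 12×1478 + 35×579 + 49×177 + 59×1447 + 34×83 + 57×906 + 19×774 + 15×1105
  = 20272 + 17736 + 20265 + 8673 + 85373 + 2822 + 51642 + 14706 + 16575 = 238064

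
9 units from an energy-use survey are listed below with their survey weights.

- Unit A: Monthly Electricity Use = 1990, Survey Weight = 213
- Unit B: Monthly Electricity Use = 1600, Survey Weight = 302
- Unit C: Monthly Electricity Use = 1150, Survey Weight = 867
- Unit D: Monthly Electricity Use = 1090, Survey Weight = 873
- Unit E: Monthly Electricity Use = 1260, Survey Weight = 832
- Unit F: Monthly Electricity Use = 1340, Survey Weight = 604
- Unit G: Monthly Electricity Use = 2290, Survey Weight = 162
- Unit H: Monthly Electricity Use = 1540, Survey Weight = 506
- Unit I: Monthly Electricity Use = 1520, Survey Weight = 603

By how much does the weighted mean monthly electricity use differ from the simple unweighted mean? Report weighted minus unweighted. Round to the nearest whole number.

-165

Unweighted sum = 1990 + 1600 + 1150 + 1090 + 1260 + 1340 + 2290 + 1540 + 1520 = 13780
Unweighted mean = 13780 / 9 = 1531.1111
Weighted sum = 1990×213 + 1600×302 + 1150×867 + 1090×873 + 1260×832 + 1340×604 + 2290×162 + 1540×506 + 1520×603
  = 423870 + 483200 + 997050 + 951570 + 1048320 + 809360 + 370980 + 779240 + 916560 = 6780150
Sum of weights = 4962
Weighted mean = 6780150 / 4962 = 1366.4148
Difference (weighted minus unweighted) = -164.69636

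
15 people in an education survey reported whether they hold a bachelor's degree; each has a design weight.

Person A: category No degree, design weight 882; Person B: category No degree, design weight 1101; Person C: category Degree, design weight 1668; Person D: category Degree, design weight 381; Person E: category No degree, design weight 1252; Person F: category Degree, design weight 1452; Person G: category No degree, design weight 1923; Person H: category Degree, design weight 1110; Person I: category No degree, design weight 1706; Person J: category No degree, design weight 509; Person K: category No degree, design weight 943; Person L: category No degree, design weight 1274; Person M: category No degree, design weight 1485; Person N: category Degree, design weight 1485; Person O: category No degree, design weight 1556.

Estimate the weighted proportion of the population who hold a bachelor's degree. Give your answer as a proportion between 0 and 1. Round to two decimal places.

0.33

Sum of weights for 'Degree' = 1668 + 381 + 1452 + 1110 + 1485 = 6096
Total weight = 18727
Weighted proportion = 6096 / 18727 = 0.3255193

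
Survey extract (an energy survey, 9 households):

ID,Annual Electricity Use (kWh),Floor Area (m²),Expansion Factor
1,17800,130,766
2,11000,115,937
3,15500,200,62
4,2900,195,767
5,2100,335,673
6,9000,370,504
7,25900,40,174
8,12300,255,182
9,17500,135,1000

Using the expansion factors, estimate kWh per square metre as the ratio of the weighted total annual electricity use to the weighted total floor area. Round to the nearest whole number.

59

Σ wᵢ·y = 17800×766 + 11000×937 + 15500×62 + 2900×767 + 2100×673 + 9000×504 + 25900×174 + 12300×182 + 17500×1000
  = 57321600
Σ wᵢ·x = 969605
Ratio = 57321600 / 969605 = 59.118507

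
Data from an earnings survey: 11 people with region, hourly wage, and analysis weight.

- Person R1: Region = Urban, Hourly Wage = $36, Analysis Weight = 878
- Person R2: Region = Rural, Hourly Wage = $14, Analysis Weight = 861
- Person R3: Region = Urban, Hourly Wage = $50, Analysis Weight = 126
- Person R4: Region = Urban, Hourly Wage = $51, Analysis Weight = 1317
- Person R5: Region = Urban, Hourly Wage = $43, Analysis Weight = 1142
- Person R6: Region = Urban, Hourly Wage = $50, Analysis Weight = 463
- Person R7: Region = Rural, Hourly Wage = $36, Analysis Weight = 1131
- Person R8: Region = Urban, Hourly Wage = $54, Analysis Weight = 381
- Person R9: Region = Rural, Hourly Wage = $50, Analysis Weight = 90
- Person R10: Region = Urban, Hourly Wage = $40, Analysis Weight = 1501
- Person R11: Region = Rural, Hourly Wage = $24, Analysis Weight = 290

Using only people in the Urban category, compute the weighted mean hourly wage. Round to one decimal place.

44.4

Urban rows: R1, R3, R4, R5, R6, R8, R10
Weighted sum = 36×878 + 50×126 + 51×1317 + 43×1142 + 50×463 + 54×381 + 40×1501
  = 257945
Sum of weights = 878 + 126 + 1317 + 1142 + 463 + 381 + 1501 = 5808
Weighted mean = 257945 / 5808 = 44.412018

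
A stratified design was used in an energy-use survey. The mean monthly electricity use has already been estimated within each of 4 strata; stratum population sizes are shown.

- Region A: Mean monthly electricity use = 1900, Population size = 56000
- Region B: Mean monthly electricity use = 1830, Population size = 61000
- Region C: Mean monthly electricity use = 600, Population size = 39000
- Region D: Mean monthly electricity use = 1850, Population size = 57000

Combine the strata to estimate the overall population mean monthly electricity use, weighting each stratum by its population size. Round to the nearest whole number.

Σ Nₕ·x̄ₕ = 1900×56000 + 1830×61000 + 600×39000 + 1850×57000
  = 106400000 + 111630000 + 23400000 + 105450000 = 346880000
Σ Nₕ = 56000 + 61000 + 39000 + 57000 = 213000
Overall mean = 346880000 / 213000 = 1628.5446

1629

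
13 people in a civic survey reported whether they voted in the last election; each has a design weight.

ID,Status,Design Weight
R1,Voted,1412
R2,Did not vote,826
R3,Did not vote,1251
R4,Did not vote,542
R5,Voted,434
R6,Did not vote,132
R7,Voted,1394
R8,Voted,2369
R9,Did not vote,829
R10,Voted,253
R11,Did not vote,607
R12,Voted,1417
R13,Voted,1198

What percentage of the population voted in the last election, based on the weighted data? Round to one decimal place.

66.9

Sum of weights for 'Voted' = 1412 + 434 + 1394 + 2369 + 253 + 1417 + 1198 = 8477
Total weight = 12664
Weighted proportion = 8477 / 12664 = 0.66937776 → 66.937776%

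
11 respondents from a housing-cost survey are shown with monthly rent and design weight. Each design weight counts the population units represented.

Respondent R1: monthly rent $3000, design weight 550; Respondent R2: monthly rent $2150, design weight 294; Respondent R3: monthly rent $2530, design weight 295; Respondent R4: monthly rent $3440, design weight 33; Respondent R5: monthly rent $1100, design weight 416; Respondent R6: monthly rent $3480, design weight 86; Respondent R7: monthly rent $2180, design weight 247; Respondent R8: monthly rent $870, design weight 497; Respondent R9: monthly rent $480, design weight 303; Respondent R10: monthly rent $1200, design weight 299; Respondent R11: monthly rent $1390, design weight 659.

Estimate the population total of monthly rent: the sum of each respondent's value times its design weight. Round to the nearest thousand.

6290000

Weighted total = 3000×550 + 2150×294 + 2530×295 + 3440×33 + 1100×416 + 3480×86 + 2180×247 + 870×497 + 480×303 + 1200×299 + 1390×659
  = 1650000 + 632100 + 746350 + 113520 + 457600 + 299280 + 538460 + 432390 + 145440 + 358800 + 916010 = 6289950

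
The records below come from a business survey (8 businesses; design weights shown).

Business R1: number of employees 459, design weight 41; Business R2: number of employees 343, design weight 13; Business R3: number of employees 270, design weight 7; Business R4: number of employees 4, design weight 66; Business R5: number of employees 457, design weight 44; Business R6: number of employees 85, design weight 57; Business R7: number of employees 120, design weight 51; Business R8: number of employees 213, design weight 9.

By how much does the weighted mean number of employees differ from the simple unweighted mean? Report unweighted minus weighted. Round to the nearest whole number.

41

Unweighted sum = 1951
Unweighted mean = 1951 / 8 = 243.875
Weighted sum = 459×41 + 343×13 + 270×7 + 4×66 + 457×44 + 85×57 + 120×51 + 213×9
  = 18819 + 4459 + 1890 + 264 + 20108 + 4845 + 6120 + 1917 = 58422
Sum of weights = 41 + 13 + 7 + 66 + 44 + 57 + 51 + 9 = 288
Weighted mean = 58422 / 288 = 202.85417
Difference (unweighted minus weighted) = 41.020833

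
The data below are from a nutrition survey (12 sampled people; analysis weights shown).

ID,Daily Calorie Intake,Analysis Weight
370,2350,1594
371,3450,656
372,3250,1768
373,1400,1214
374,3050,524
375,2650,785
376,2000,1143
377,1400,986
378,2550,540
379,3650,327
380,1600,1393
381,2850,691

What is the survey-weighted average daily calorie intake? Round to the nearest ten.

2370

Weighted sum = 2350×1594 + 3450×656 + 3250×1768 + 1400×1214 + 3050×524 + 2650×785 + 2000×1143 + 1400×986 + 2550×540 + 3650×327 + 1600×1393 + 2850×691
  = 3745900 + 2263200 + 5746000 + 1699600 + 1598200 + 2080250 + 2286000 + 1380400 + 1377000 + 1193550 + 2228800 + 1969350 = 27568250
Sum of weights = 11621
Weighted mean = 27568250 / 11621 = 2372.2786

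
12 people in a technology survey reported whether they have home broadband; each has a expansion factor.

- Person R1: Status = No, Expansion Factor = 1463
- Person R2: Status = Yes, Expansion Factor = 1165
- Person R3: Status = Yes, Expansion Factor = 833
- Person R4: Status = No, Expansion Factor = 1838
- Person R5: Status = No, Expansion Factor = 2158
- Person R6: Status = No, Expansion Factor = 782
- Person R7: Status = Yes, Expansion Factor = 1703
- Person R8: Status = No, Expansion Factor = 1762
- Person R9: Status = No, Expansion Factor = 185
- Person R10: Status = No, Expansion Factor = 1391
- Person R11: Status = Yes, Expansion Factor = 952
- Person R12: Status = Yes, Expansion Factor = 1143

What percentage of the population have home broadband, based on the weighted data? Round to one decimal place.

Sum of weights for 'Yes' = 1165 + 833 + 1703 + 952 + 1143 = 5796
Total weight = 1463 + 1165 + 833 + 1838 + 2158 + 782 + 1703 + 1762 + 185 + 1391 + 952 + 1143 = 15375
Weighted proportion = 5796 / 15375 = 0.37697561 → 37.697561%

37.7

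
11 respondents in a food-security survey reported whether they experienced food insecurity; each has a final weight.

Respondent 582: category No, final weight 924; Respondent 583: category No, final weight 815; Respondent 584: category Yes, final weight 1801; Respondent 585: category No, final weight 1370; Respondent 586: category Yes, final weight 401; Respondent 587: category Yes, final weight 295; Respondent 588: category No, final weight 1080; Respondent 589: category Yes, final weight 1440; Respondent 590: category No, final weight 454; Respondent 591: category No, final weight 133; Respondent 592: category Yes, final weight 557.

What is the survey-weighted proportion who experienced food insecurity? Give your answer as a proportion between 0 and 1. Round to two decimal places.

Sum of weights for 'Yes' = 1801 + 401 + 295 + 1440 + 557 = 4494
Total weight = 9270
Weighted proportion = 4494 / 9270 = 0.48478964

0.48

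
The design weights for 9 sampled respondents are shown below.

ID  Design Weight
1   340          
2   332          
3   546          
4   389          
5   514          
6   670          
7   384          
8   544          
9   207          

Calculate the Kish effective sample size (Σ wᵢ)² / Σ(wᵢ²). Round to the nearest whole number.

8

Σ wᵢ = 340 + 332 + 546 + 389 + 514 + 670 + 384 + 544 + 207 = 3926
Σ wᵢ² = 115600 + 110224 + 298116 + 151321 + 264196 + 448900 + 147456 + 295936 + 42849 = 1874598
n_eff = 3926² / 1874598 = 15413476 / 1874598 = 8.2222834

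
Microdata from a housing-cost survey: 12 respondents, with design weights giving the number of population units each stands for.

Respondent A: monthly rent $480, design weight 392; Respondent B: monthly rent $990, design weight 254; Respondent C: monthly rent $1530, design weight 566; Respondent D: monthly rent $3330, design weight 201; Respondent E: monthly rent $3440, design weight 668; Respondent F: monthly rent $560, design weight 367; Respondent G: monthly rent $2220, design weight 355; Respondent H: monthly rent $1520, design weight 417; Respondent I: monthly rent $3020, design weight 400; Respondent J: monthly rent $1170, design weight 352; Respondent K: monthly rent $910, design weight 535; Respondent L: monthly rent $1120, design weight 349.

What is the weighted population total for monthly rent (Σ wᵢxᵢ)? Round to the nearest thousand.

Weighted total = 480×392 + 990×254 + 1530×566 + 3330×201 + 3440×668 + 560×367 + 2220×355 + 1520×417 + 3020×400 + 1170×352 + 910×535 + 1120×349
  = 8397880

8398000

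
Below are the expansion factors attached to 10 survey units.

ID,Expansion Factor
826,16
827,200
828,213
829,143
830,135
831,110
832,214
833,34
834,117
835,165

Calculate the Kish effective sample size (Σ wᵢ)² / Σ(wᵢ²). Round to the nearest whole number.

8

Σ wᵢ = 1347
Σ wᵢ² = 256 + 40000 + 45369 + 20449 + 18225 + 12100 + 45796 + 1156 + 13689 + 27225 = 224265
n_eff = 1347² / 224265 = 1814409 / 224265 = 8.0904689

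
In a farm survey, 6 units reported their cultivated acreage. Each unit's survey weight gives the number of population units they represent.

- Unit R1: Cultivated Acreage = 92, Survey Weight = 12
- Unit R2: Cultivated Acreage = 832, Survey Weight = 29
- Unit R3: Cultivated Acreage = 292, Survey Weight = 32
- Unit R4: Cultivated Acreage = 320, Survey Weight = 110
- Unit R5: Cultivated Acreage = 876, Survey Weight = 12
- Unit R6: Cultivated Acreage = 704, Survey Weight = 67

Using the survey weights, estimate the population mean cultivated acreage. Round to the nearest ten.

Weighted sum = 92×12 + 832×29 + 292×32 + 320×110 + 876×12 + 704×67
  = 127456
Sum of weights = 262
Weighted mean = 127456 / 262 = 486.47328

490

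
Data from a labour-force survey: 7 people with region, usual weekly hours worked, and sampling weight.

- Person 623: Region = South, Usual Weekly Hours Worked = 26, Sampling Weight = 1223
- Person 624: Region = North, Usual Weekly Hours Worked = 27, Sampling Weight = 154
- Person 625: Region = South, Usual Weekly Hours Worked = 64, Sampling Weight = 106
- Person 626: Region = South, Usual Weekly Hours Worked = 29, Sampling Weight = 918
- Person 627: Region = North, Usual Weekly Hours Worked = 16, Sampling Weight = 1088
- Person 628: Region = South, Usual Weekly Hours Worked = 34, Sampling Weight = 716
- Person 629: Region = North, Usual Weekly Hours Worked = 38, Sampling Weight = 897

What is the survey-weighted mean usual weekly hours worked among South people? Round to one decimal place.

30.2

South rows: 623, 625, 626, 628
Weighted sum = 26×1223 + 64×106 + 29×918 + 34×716
  = 31798 + 6784 + 26622 + 24344 = 89548
Sum of weights = 1223 + 106 + 918 + 716 = 2963
Weighted mean = 89548 / 2963 = 30.222072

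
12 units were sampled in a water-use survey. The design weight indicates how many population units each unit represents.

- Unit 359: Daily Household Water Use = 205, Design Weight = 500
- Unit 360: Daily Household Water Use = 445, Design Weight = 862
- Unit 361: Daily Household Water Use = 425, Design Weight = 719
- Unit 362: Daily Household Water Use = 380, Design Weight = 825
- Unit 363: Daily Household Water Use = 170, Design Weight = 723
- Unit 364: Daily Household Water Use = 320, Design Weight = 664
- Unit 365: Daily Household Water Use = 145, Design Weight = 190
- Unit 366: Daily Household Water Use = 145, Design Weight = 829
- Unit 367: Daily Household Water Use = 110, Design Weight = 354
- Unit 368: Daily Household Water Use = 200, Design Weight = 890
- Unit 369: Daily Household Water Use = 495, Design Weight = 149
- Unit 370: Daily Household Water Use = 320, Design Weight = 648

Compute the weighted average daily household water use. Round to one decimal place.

Weighted sum = 205×500 + 445×862 + 425×719 + 380×825 + 170×723 + 320×664 + 145×190 + 145×829 + 110×354 + 200×890 + 495×149 + 320×648
  = 2086365
Sum of weights = 500 + 862 + 719 + 825 + 723 + 664 + 190 + 829 + 354 + 890 + 149 + 648 = 7353
Weighted mean = 2086365 / 7353 = 283.74337

283.7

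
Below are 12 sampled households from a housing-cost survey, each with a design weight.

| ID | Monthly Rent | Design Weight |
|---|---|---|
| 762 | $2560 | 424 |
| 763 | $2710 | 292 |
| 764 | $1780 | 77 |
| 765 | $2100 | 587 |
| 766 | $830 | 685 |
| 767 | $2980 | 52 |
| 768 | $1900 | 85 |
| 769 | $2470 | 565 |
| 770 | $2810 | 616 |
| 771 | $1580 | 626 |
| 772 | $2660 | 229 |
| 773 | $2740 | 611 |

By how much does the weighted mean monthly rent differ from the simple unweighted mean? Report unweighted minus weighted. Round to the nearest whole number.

Unweighted sum = 2560 + 2710 + 1780 + 2100 + 830 + 2980 + 1900 + 2470 + 2810 + 1580 + 2660 + 2740 = 27120
Unweighted mean = 27120 / 12 = 2260
Weighted sum = 2560×424 + 2710×292 + 1780×77 + 2100×587 + 830×685 + 2980×52 + 1900×85 + 2470×565 + 2810×616 + 1580×626 + 2660×229 + 2740×611
  = 1085440 + 791320 + 137060 + 1232700 + 568550 + 154960 + 161500 + 1395550 + 1730960 + 989080 + 609140 + 1674140 = 10530400
Sum of weights = 424 + 292 + 77 + 587 + 685 + 52 + 85 + 565 + 616 + 626 + 229 + 611 = 4849
Weighted mean = 10530400 / 4849 = 2171.6643
Difference (unweighted minus weighted) = 88.335739

88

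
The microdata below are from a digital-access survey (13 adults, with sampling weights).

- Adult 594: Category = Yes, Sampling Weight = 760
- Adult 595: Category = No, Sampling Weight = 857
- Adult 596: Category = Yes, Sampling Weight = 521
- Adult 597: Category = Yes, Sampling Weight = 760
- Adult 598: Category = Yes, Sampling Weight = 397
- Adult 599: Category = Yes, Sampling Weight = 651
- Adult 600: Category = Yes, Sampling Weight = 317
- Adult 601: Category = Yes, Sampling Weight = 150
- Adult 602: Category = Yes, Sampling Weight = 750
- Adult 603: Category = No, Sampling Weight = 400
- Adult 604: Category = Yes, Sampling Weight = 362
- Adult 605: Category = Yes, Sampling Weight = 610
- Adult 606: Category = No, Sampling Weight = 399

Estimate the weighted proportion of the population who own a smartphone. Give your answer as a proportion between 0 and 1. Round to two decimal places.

0.76

Sum of weights for 'Yes' = 760 + 521 + 760 + 397 + 651 + 317 + 150 + 750 + 362 + 610 = 5278
Total weight = 6934
Weighted proportion = 5278 / 6934 = 0.76117681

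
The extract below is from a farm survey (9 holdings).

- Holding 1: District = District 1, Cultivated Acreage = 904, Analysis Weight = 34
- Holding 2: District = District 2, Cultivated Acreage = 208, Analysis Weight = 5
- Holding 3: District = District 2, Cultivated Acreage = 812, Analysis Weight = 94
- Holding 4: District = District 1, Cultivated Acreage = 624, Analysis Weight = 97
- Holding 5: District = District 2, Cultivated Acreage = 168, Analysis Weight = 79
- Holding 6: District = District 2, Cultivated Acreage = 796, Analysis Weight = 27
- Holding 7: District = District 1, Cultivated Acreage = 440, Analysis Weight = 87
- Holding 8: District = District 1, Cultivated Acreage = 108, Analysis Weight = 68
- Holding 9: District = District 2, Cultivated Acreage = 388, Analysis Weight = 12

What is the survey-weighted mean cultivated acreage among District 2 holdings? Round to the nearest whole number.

538

District 2 rows: 2, 3, 5, 6, 9
Weighted sum = 208×5 + 812×94 + 168×79 + 796×27 + 388×12
  = 1040 + 76328 + 13272 + 21492 + 4656 = 116788
Sum of weights = 5 + 94 + 79 + 27 + 12 = 217
Weighted mean = 116788 / 217 = 538.19355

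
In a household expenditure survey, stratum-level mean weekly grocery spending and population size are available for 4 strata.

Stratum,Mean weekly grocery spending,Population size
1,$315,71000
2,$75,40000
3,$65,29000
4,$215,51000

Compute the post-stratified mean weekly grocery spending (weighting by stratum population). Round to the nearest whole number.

200

Σ Nₕ·x̄ₕ = 315×71000 + 75×40000 + 65×29000 + 215×51000
  = 22365000 + 3000000 + 1885000 + 10965000 = 38215000
Σ Nₕ = 191000
Overall mean = 38215000 / 191000 = 200.07853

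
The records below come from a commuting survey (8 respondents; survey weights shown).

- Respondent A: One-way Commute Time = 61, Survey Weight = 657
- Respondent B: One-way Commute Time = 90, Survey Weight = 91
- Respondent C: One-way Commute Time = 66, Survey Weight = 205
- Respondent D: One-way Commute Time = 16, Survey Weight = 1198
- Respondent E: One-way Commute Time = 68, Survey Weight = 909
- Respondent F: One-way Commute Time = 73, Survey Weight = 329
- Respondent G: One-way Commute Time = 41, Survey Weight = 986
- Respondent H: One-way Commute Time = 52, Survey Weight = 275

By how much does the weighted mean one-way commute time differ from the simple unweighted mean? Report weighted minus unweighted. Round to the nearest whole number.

Unweighted sum = 61 + 90 + 66 + 16 + 68 + 73 + 41 + 52 = 467
Unweighted mean = 467 / 8 = 58.375
Weighted sum = 61×657 + 90×91 + 66×205 + 16×1198 + 68×909 + 73×329 + 41×986 + 52×275
  = 221520
Sum of weights = 657 + 91 + 205 + 1198 + 909 + 329 + 986 + 275 = 4650
Weighted mean = 221520 / 4650 = 47.63871
Difference (weighted minus unweighted) = -10.73629

-11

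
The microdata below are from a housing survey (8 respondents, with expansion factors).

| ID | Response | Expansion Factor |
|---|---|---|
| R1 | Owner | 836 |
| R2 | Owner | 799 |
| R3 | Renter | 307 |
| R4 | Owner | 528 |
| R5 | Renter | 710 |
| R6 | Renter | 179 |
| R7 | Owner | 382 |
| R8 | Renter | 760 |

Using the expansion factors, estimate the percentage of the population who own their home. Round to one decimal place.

56.5

Sum of weights for 'Owner' = 836 + 799 + 528 + 382 = 2545
Total weight = 836 + 799 + 307 + 528 + 710 + 179 + 382 + 760 = 4501
Weighted proportion = 2545 / 4501 = 0.5654299 → 56.54299%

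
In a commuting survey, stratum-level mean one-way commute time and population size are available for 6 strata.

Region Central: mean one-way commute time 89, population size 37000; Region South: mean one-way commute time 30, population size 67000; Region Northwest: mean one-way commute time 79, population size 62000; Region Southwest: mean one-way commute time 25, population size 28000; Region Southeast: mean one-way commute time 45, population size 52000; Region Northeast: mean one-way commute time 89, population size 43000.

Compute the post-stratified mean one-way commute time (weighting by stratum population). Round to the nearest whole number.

Σ Nₕ·x̄ₕ = 89×37000 + 30×67000 + 79×62000 + 25×28000 + 45×52000 + 89×43000
  = 3293000 + 2010000 + 4898000 + 700000 + 2340000 + 3827000 = 17068000
Σ Nₕ = 37000 + 67000 + 62000 + 28000 + 52000 + 43000 = 289000
Overall mean = 17068000 / 289000 = 59.058824

59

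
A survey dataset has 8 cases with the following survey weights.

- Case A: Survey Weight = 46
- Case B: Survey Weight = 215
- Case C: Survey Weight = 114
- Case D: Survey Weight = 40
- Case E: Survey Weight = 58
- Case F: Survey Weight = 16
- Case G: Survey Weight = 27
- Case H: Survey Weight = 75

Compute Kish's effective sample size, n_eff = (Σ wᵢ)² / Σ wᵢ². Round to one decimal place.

4.8

Σ wᵢ = 46 + 215 + 114 + 40 + 58 + 16 + 27 + 75 = 591
Σ wᵢ² = 2116 + 46225 + 12996 + 1600 + 3364 + 256 + 729 + 5625 = 72911
n_eff = 591² / 72911 = 349281 / 72911 = 4.7905117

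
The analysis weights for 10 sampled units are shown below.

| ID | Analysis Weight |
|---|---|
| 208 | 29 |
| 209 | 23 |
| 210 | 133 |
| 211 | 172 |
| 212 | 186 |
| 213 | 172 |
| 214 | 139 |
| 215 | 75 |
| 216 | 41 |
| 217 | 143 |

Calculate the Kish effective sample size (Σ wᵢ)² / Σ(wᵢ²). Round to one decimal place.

Σ wᵢ = 29 + 23 + 133 + 172 + 186 + 172 + 139 + 75 + 41 + 143 = 1113
Σ wᵢ² = 841 + 529 + 17689 + 29584 + 34596 + 29584 + 19321 + 5625 + 1681 + 20449 = 159899
n_eff = 1113² / 159899 = 1238769 / 159899 = 7.7471967

7.7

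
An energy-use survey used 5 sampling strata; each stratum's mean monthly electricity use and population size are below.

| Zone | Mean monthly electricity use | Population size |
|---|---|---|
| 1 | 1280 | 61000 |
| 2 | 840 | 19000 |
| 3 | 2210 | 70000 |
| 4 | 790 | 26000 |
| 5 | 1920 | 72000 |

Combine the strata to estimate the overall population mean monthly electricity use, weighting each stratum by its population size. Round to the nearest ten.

Σ Nₕ·x̄ₕ = 1280×61000 + 840×19000 + 2210×70000 + 790×26000 + 1920×72000
  = 78080000 + 15960000 + 154700000 + 20540000 + 138240000 = 407520000
Σ Nₕ = 61000 + 19000 + 70000 + 26000 + 72000 = 248000
Overall mean = 407520000 / 248000 = 1643.2258

1640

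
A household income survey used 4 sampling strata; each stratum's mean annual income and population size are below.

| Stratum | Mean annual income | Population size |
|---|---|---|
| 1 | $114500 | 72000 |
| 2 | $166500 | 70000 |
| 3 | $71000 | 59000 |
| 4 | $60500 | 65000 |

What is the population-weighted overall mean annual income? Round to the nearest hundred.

Σ Nₕ·x̄ₕ = 114500×72000 + 166500×70000 + 71000×59000 + 60500×65000
  = 8244000000 + 11655000000 + 4189000000 + 3932500000 = 28020500000
Σ Nₕ = 72000 + 70000 + 59000 + 65000 = 266000
Overall mean = 28020500000 / 266000 = 105340.23

105300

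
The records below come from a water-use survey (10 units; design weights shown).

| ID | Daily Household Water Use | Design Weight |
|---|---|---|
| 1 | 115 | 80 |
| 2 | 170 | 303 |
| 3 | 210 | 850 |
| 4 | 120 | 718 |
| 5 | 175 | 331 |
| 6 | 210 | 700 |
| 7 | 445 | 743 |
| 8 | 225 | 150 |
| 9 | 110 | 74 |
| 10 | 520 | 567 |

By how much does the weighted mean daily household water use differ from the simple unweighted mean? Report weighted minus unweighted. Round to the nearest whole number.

35

Unweighted sum = 115 + 170 + 210 + 120 + 175 + 210 + 445 + 225 + 110 + 520 = 2300
Unweighted mean = 2300 / 10 = 230
Weighted sum = 115×80 + 170×303 + 210×850 + 120×718 + 175×331 + 210×700 + 445×743 + 225×150 + 110×74 + 520×567
  = 9200 + 51510 + 178500 + 86160 + 57925 + 147000 + 330635 + 33750 + 8140 + 294840 = 1197660
Sum of weights = 80 + 303 + 850 + 718 + 331 + 700 + 743 + 150 + 74 + 567 = 4516
Weighted mean = 1197660 / 4516 = 265.20372
Difference (weighted minus unweighted) = 35.20372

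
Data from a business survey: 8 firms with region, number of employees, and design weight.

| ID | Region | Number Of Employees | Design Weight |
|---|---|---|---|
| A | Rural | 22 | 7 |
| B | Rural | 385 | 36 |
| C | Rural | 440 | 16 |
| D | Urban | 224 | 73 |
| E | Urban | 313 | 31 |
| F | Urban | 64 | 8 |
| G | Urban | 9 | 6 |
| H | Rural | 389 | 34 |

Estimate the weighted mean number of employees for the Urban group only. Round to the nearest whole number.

226

Urban rows: D, E, F, G
Weighted sum = 224×73 + 313×31 + 64×8 + 9×6
  = 16352 + 9703 + 512 + 54 = 26621
Sum of weights = 73 + 31 + 8 + 6 = 118
Weighted mean = 26621 / 118 = 225.60169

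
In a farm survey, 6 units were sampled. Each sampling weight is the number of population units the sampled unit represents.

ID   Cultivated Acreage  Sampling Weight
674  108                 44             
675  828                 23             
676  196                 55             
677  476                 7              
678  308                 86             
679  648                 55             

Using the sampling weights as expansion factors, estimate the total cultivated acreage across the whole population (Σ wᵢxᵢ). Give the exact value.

Weighted total = 108×44 + 828×23 + 196×55 + 476×7 + 308×86 + 648×55
  = 100036

100036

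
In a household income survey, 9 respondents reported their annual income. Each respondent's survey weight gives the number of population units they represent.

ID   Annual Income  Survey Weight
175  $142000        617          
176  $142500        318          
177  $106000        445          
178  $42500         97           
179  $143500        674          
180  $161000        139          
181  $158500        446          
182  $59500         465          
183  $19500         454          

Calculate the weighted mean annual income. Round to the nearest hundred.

112300

Weighted sum = 142000×617 + 142500×318 + 106000×445 + 42500×97 + 143500×674 + 161000×139 + 158500×446 + 59500×465 + 19500×454
  = 410531000
Sum of weights = 617 + 318 + 445 + 97 + 674 + 139 + 446 + 465 + 454 = 3655
Weighted mean = 410531000 / 3655 = 112320.38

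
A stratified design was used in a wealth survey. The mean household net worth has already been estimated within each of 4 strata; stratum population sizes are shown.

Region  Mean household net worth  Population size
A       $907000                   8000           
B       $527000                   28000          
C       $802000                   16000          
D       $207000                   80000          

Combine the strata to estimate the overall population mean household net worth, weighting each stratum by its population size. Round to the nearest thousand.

Σ Nₕ·x̄ₕ = 907000×8000 + 527000×28000 + 802000×16000 + 207000×80000
  = 7256000000 + 14756000000 + 12832000000 + 16560000000 = 51404000000
Σ Nₕ = 8000 + 28000 + 16000 + 80000 = 132000
Overall mean = 51404000000 / 132000 = 389424.24

389000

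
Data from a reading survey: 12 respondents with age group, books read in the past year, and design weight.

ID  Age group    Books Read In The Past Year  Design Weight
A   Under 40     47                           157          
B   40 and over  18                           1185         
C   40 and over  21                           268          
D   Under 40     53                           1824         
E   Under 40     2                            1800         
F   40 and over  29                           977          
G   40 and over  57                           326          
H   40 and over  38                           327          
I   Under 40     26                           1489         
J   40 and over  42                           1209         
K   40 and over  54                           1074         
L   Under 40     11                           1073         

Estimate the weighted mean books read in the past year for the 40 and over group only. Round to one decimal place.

40 and over rows: B, C, F, G, H, J, K
Weighted sum = 18×1185 + 21×268 + 29×977 + 57×326 + 38×327 + 42×1209 + 54×1074
  = 195073
Sum of weights = 1185 + 268 + 977 + 326 + 327 + 1209 + 1074 = 5366
Weighted mean = 195073 / 5366 = 36.353522

36.4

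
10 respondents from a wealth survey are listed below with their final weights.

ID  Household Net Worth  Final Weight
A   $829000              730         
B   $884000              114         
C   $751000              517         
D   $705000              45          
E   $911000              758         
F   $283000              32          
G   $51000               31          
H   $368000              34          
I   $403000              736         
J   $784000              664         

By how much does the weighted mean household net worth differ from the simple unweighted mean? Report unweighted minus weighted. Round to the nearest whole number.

-128806

Unweighted sum = 829000 + 884000 + 751000 + 705000 + 911000 + 283000 + 51000 + 368000 + 403000 + 784000 = 5969000
Unweighted mean = 5969000 / 10 = 596900
Weighted sum = 829000×730 + 884000×114 + 751000×517 + 705000×45 + 911000×758 + 283000×32 + 51000×31 + 368000×34 + 403000×736 + 784000×664
  = 2656809000
Sum of weights = 730 + 114 + 517 + 45 + 758 + 32 + 31 + 34 + 736 + 664 = 3661
Weighted mean = 2656809000 / 3661 = 725705.82
Difference (unweighted minus weighted) = -128805.82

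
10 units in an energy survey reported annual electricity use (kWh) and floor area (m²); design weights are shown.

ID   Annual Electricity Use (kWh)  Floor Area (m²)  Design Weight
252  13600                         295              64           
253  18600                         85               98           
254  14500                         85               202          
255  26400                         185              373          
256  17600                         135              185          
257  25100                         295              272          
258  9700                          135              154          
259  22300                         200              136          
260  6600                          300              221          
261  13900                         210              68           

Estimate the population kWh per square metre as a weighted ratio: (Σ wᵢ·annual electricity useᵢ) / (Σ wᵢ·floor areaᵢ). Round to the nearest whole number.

94

Σ wᵢ·y = 13600×64 + 18600×98 + 14500×202 + 26400×373 + 17600×185 + 25100×272 + 9700×154 + 22300×136 + 6600×221 + 13900×68
  = 870400 + 1822800 + 2929000 + 9847200 + 3256000 + 6827200 + 1493800 + 3032800 + 1458600 + 945200 = 32483000
Σ wᵢ·x = 347170
Ratio = 32483000 / 347170 = 93.565112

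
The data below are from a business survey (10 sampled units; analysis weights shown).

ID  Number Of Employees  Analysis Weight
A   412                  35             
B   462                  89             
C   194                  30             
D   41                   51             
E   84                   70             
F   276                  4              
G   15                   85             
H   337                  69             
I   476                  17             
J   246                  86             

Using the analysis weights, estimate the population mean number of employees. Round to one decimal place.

Weighted sum = 412×35 + 462×89 + 194×30 + 41×51 + 84×70 + 276×4 + 15×85 + 337×69 + 476×17 + 246×86
  = 14420 + 41118 + 5820 + 2091 + 5880 + 1104 + 1275 + 23253 + 8092 + 21156 = 124209
Sum of weights = 35 + 89 + 30 + 51 + 70 + 4 + 85 + 69 + 17 + 86 = 536
Weighted mean = 124209 / 536 = 231.73321

231.7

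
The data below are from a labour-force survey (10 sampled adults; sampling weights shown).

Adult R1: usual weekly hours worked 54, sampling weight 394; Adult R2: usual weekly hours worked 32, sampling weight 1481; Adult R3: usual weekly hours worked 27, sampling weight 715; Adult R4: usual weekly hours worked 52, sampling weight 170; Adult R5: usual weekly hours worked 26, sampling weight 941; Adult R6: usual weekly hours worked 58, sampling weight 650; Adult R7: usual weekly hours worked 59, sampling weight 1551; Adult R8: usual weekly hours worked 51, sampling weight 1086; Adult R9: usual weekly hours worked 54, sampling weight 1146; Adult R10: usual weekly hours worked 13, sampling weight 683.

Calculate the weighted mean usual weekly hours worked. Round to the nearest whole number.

Weighted sum = 54×394 + 32×1481 + 27×715 + 52×170 + 26×941 + 58×650 + 59×1551 + 51×1086 + 54×1146 + 13×683
  = 21276 + 47392 + 19305 + 8840 + 24466 + 37700 + 91509 + 55386 + 61884 + 8879 = 376637
Sum of weights = 394 + 1481 + 715 + 170 + 941 + 650 + 1551 + 1086 + 1146 + 683 = 8817
Weighted mean = 376637 / 8817 = 42.717137

43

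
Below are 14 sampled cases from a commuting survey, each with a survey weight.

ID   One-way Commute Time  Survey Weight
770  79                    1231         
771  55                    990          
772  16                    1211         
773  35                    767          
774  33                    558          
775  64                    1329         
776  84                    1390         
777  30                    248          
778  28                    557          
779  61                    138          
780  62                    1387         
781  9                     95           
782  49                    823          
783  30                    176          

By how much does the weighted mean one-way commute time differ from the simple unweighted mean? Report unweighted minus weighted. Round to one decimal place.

-8.0

Unweighted sum = 635
Unweighted mean = 635 / 14 = 45.357143
Weighted sum = 582060
Sum of weights = 10900
Weighted mean = 582060 / 10900 = 53.4
Difference (unweighted minus weighted) = -8.0428571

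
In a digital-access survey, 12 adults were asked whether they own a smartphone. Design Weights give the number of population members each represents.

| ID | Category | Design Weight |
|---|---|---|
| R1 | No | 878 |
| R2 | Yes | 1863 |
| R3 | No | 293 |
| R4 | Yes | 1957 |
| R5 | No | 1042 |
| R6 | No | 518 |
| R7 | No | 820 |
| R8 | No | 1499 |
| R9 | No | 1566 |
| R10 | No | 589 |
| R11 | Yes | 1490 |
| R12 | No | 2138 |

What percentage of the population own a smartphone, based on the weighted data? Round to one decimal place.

36.2

Sum of weights for 'Yes' = 1863 + 1957 + 1490 = 5310
Total weight = 878 + 1863 + 293 + 1957 + 1042 + 518 + 820 + 1499 + 1566 + 589 + 1490 + 2138 = 14653
Weighted proportion = 5310 / 14653 = 0.36238313 → 36.238313%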